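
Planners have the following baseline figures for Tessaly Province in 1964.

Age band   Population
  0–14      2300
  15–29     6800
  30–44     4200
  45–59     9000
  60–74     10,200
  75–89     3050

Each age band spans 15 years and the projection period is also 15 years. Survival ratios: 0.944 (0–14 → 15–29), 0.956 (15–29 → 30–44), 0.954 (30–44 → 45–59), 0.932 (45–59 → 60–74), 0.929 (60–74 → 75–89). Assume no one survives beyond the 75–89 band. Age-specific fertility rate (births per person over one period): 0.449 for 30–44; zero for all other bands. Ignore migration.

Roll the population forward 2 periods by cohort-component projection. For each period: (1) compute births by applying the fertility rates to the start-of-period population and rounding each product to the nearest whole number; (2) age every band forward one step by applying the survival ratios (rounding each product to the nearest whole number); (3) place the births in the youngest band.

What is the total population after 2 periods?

Period 1.
Births: 4200 × 0.449 = 1886
15–29: 2300 × 0.944 = 2171
30–44: 6800 × 0.956 = 6501
45–59: 4200 × 0.954 = 4007
60–74: 9000 × 0.932 = 8388
75–89: 10200 × 0.929 = 9476
Population now: 0–14=1886, 15–29=2171, 30–44=6501, 45–59=4007, 60–74=8388, 75–89=9476
Period 2.
Births: 6501 × 0.449 = 2919
15–29: 1886 × 0.944 = 1780
30–44: 2171 × 0.956 = 2075
45–59: 6501 × 0.954 = 6202
60–74: 4007 × 0.932 = 3735
75–89: 8388 × 0.929 = 7792
Population now: 0–14=2919, 15–29=1780, 30–44=2075, 45–59=6202, 60–74=3735, 75–89=7792
Total after period 2: 2919 + 1780 + 2075 + 6202 + 3735 + 7792 = 24503

24503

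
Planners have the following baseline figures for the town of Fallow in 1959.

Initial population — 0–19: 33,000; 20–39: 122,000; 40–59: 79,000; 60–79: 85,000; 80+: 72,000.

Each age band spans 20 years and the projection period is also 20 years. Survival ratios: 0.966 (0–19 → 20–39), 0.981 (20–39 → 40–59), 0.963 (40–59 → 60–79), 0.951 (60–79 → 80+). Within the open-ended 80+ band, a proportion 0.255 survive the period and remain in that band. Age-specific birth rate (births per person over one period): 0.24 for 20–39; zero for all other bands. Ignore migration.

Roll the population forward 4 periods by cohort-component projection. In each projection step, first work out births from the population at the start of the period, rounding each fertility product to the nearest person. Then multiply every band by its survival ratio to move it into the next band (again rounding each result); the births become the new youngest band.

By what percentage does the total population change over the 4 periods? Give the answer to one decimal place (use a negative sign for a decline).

Numbering the bands 1..5 from youngest to oldest:
Period 1.
Births: 122000 × 0.24 = 29280
Band 2: 33000 × 0.966 = 31878
Band 3: 122000 × 0.981 = 119682
Band 4: 79000 × 0.963 = 76077
Band 5: 85000 × 0.951 + 72000 × 0.255 = 80835 + 18360 = 99195
Giving 29280 / 31878 / 119682 / 76077 / 99195.
Period 2.
Births: 31878 × 0.24 = 7651
Band 2: 29280 × 0.966 = 28284
Band 3: 31878 × 0.981 = 31272
Band 4: 119682 × 0.963 = 115254
Band 5: 76077 × 0.951 + 99195 × 0.255 = 72349 + 25295 = 97644
Giving 7651 / 28284 / 31272 / 115254 / 97644.
Period 3.
Births: 28284 × 0.24 = 6788
Band 2: 7651 × 0.966 = 7391
Band 3: 28284 × 0.981 = 27747
Band 4: 31272 × 0.963 = 30115
Band 5: 115254 × 0.951 + 97644 × 0.255 = 109607 + 24899 = 134506
Giving 6788 / 7391 / 27747 / 30115 / 134506.
Period 4.
Births: 7391 × 0.24 = 1774
Band 2: 6788 × 0.966 = 6557
Band 3: 7391 × 0.981 = 7251
Band 4: 27747 × 0.963 = 26720
Band 5: 30115 × 0.951 + 134506 × 0.255 = 28639 + 34299 = 62938
Giving 1774 / 6557 / 7251 / 26720 / 62938.
Total: 391000 → 105240; change = -285760; percentage change = -73.1%

-73.1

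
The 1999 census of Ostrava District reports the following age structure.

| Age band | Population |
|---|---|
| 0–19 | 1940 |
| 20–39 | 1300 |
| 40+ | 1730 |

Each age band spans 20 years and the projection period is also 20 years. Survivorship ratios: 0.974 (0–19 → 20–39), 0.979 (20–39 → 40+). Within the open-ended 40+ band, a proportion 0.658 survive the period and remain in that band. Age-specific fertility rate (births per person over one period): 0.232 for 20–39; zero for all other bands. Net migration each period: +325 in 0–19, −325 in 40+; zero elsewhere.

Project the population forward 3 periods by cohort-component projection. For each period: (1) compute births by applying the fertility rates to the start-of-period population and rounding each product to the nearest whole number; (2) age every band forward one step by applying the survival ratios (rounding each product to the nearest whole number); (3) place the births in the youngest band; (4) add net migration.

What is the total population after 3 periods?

After projecting period 1:
Births: 1300 × 0.232 = 302
20–39: 1940 × 0.974 = 1890
40+: 1300 × 0.979 + 1730 × 0.658 = 1273 + 1138 = 2411
Net migration: 0–19 + 325 → 627; 40+ − 325 → 2086
End of period: [627, 1890, 2086]
After projecting period 2:
Births: 1890 × 0.232 = 438
20–39: 627 × 0.974 = 611
40+: 1890 × 0.979 + 2086 × 0.658 = 1850 + 1373 = 3223
Net migration: 0–19 + 325 → 763; 40+ − 325 → 2898
End of period: [763, 611, 2898]
After projecting period 3:
Births: 611 × 0.232 = 142
20–39: 763 × 0.974 = 743
40+: 611 × 0.979 + 2898 × 0.658 = 598 + 1907 = 2505
Net migration: 0–19 + 325 → 467; 40+ − 325 → 2180
End of period: [467, 743, 2180]
Total after period 3: 467 + 743 + 2180 = 3390

3390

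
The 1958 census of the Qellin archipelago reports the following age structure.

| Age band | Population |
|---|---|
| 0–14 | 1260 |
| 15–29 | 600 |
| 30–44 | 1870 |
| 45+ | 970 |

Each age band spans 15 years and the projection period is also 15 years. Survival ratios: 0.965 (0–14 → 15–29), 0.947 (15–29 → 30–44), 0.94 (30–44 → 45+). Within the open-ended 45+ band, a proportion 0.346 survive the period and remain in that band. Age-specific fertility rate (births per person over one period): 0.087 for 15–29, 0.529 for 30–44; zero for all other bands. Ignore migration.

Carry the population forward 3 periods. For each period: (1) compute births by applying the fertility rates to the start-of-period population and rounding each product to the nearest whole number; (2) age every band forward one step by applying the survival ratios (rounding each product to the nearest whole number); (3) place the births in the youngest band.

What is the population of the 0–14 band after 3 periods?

Numbering the bands 1..4 from youngest to oldest:
Period 1:
Births: 600 * 0.087 = 52, 1870 * 0.529 = 989 → 1041
Band 2: 1260 * 0.965 = 1216
Band 3: 600 * 0.947 = 568
Band 4: 1870 * 0.94 + 970 * 0.346 = 1758 + 336 = 2094
Population now: 0–14=1041, 15–29=1216, 30–44=568, 45+=2094
Period 2:
Births: 1216 * 0.087 = 106, 568 * 0.529 = 300 → 406
Band 2: 1041 * 0.965 = 1005
Band 3: 1216 * 0.947 = 1152
Band 4: 568 * 0.94 + 2094 * 0.346 = 534 + 725 = 1259
Population now: 0–14=406, 15–29=1005, 30–44=1152, 45+=1259
Period 3:
Births: 1005 * 0.087 = 87, 1152 * 0.529 = 609 → 696
Band 2: 406 * 0.965 = 392
Band 3: 1005 * 0.947 = 952
Band 4: 1152 * 0.94 + 1259 * 0.346 = 1083 + 436 = 1519
Population now: 0–14=696, 15–29=392, 30–44=952, 45+=1519

696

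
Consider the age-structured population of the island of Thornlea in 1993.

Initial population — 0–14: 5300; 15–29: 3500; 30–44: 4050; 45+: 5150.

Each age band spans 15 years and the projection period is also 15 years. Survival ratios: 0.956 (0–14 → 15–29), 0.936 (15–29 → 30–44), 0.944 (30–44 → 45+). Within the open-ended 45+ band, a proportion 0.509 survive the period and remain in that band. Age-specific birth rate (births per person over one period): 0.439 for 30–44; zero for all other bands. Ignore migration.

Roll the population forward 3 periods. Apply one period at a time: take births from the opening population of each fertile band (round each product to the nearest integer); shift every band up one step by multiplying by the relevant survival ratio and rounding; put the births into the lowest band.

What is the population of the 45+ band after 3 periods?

7721

Numbering the groups 1..4 from youngest to oldest:
Period 1:
Births: 4050 * 0.439 = 1778
Group 2: 5300 * 0.956 = 5067
Group 3: 3500 * 0.936 = 3276
Group 4: 4050 * 0.944 + 5150 * 0.509 = 3823 + 2621 = 6444
→ [1778, 5067, 3276, 6444]
Period 2:
Births: 3276 * 0.439 = 1438
Group 2: 1778 * 0.956 = 1700
Group 3: 5067 * 0.936 = 4743
Group 4: 3276 * 0.944 + 6444 * 0.509 = 3093 + 3280 = 6373
→ [1438, 1700, 4743, 6373]
Period 3:
Births: 4743 * 0.439 = 2082
Group 2: 1438 * 0.956 = 1375
Group 3: 1700 * 0.936 = 1591
Group 4: 4743 * 0.944 + 6373 * 0.509 = 4477 + 3244 = 7721
→ [2082, 1375, 1591, 7721]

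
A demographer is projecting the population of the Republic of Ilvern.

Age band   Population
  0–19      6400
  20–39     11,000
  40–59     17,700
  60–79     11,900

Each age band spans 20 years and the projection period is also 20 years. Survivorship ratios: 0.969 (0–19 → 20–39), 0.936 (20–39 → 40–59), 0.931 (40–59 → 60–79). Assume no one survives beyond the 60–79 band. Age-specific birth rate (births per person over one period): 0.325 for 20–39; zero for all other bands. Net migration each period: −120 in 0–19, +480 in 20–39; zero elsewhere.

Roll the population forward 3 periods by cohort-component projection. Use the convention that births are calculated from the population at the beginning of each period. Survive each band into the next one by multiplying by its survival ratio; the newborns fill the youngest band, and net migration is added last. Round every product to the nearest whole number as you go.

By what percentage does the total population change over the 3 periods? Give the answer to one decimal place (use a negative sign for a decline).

-72.3

[period 1]
Births: 11000 * 0.325 = 3575
20–39: 6400 * 0.969 = 6202
40–59: 11000 * 0.936 = 10296
60–79: 17700 * 0.931 = 16479
Net migration: 0–19 − 120 → 3455; 20–39 + 480 → 6682
→ [3455, 6682, 10296, 16479]
[period 2]
Births: 6682 * 0.325 = 2172
20–39: 3455 * 0.969 = 3348
40–59: 6682 * 0.936 = 6254
60–79: 10296 * 0.931 = 9586
Net migration: 0–19 − 120 → 2052; 20–39 + 480 → 3828
→ [2052, 3828, 6254, 9586]
[period 3]
Births: 3828 * 0.325 = 1244
20–39: 2052 * 0.969 = 1988
40–59: 3828 * 0.936 = 3583
60–79: 6254 * 0.931 = 5822
Net migration: 0–19 − 120 → 1124; 20–39 + 480 → 2468
→ [1124, 2468, 3583, 5822]
Total: 47000 → 12997; change = -34003; percentage change = -72.3%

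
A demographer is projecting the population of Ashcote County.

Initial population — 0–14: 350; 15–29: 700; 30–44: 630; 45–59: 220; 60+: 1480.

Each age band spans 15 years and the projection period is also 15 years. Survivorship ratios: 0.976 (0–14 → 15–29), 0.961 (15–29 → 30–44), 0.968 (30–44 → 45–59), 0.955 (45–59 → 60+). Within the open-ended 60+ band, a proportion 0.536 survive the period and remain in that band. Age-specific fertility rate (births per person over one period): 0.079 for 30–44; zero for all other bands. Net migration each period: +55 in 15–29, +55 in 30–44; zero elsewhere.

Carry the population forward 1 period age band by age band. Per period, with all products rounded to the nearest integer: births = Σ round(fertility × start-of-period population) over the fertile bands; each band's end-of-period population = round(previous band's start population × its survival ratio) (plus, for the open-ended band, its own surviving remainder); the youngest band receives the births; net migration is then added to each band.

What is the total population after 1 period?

(Groups numbered youngest = 1 to oldest = 5.)
After projecting period 1:
Births: 630 × 0.079 = 50
Group 2: 350 × 0.976 = 342
Group 3: 700 × 0.961 = 673
Group 4: 630 × 0.968 = 610
Group 5: 220 × 0.955 + 1480 × 0.536 = 210 + 793 = 1003
Net migration: Group 2 + 55 → 397; Group 3 + 55 → 728
Population now: 0–14=50, 15–29=397, 30–44=728, 45–59=610, 60+=1003
Total after period 1: 50 + 397 + 728 + 610 + 1003 = 2788

2788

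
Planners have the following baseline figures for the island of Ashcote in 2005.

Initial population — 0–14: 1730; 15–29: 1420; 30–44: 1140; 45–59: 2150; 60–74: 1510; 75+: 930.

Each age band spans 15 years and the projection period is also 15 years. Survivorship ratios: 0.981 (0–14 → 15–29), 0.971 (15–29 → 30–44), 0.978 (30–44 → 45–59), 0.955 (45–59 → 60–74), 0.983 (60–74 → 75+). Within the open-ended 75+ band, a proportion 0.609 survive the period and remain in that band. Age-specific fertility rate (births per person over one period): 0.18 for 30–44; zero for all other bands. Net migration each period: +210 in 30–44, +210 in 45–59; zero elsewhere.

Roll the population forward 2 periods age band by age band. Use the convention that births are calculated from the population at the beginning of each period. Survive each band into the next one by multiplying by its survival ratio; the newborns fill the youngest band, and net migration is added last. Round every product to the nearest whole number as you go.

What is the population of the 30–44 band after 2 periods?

Call the bands 1 to 6, youngest first.
After projecting period 1:
Births: 1140 × 0.18 = 205
Band 2: 1730 × 0.981 = 1697
Band 3: 1420 × 0.971 = 1379
Band 4: 1140 × 0.978 = 1115
Band 5: 2150 × 0.955 = 2053
Band 6: 1510 × 0.983 + 930 × 0.609 = 1484 + 566 = 2050
Net migration: Band 3 + 210 → 1589; Band 4 + 210 → 1325
End of period: [205, 1697, 1589, 1325, 2053, 2050]
After projecting period 2:
Births: 1589 × 0.18 = 286
Band 2: 205 × 0.981 = 201
Band 3: 1697 × 0.971 = 1648
Band 4: 1589 × 0.978 = 1554
Band 5: 1325 × 0.955 = 1265
Band 6: 2053 × 0.983 + 2050 × 0.609 = 2018 + 1248 = 3266
Net migration: Band 3 + 210 → 1858; Band 4 + 210 → 1764
End of period: [286, 201, 1858, 1764, 1265, 3266]

1858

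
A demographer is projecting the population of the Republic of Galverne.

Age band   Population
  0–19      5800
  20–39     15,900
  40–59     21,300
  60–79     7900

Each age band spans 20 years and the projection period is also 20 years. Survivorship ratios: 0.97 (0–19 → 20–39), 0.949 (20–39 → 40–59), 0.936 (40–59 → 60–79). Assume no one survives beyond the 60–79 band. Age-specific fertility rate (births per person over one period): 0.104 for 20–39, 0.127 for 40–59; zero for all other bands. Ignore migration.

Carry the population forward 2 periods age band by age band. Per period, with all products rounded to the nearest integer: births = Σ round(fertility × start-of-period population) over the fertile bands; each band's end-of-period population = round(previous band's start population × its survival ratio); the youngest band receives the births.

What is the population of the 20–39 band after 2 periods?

4228

Period 1:
Births: 15900 × 0.104 = 1654  |  21300 × 0.127 = 2705 → 4359
20–39: 5800 × 0.97 = 5626
40–59: 15900 × 0.949 = 15089
60–79: 21300 × 0.936 = 19937
Population now: 0–19=4359, 20–39=5626, 40–59=15089, 60–79=19937
Period 2:
Births: 5626 × 0.104 = 585  |  15089 × 0.127 = 1916 → 2501
20–39: 4359 × 0.97 = 4228
40–59: 5626 × 0.949 = 5339
60–79: 15089 × 0.936 = 14123
Population now: 0–19=2501, 20–39=4228, 40–59=5339, 60–79=14123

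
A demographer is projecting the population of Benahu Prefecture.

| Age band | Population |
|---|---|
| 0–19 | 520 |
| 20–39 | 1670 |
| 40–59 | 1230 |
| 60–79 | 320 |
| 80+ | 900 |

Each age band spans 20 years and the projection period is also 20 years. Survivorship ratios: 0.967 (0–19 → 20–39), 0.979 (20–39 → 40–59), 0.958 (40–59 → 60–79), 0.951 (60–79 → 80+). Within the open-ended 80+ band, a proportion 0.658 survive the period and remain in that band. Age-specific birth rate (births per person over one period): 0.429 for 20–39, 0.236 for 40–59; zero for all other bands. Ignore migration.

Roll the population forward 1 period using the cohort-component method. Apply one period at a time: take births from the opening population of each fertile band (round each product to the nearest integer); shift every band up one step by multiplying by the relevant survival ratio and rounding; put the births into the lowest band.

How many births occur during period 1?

1006

Call the bands 1 to 5, youngest first.
Period 1.
Births: 1670 × 0.429 = 716 ; 1230 × 0.236 = 290 → total 1006
Band 2: 520 × 0.967 = 503
Band 3: 1670 × 0.979 = 1635
Band 4: 1230 × 0.958 = 1178
Band 5: 320 × 0.951 + 900 × 0.658 = 304 + 592 = 896
End of period: [1006, 503, 1635, 1178, 896]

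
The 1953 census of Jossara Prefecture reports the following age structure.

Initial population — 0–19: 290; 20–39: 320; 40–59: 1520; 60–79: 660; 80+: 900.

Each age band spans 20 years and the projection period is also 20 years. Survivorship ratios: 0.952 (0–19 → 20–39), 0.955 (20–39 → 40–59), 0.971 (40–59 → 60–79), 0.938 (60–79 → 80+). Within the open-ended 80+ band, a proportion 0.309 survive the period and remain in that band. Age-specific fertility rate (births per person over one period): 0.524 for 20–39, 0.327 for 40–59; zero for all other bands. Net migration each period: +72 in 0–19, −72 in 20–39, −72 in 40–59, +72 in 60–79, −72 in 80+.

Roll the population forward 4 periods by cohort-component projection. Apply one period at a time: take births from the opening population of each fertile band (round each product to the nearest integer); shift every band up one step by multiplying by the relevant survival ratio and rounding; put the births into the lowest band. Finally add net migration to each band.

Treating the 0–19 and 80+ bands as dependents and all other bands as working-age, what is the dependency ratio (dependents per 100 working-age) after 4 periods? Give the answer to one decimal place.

64.4

Call the bands 1 to 5, youngest first.
Period 1:
Births: 320 * 0.524 = 168 ; 1520 * 0.327 = 497 → total 665
Band 2: 290 * 0.952 = 276
Band 3: 320 * 0.955 = 306
Band 4: 1520 * 0.971 = 1476
Band 5: 660 * 0.938 + 900 * 0.309 = 619 + 278 = 897
Net migration: Band 1 + 72 → 737; Band 2 − 72 → 204; Band 3 − 72 → 234; Band 4 + 72 → 1548; Band 5 − 72 → 825
Population now: 0–19=737, 20–39=204, 40–59=234, 60–79=1548, 80+=825
Period 2:
Births: 204 * 0.524 = 107 ; 234 * 0.327 = 77 → total 184
Band 2: 737 * 0.952 = 702
Band 3: 204 * 0.955 = 195
Band 4: 234 * 0.971 = 227
Band 5: 1548 * 0.938 + 825 * 0.309 = 1452 + 255 = 1707
Net migration: Band 1 + 72 → 256; Band 2 − 72 → 630; Band 3 − 72 → 123; Band 4 + 72 → 299; Band 5 − 72 → 1635
Population now: 0–19=256, 20–39=630, 40–59=123, 60–79=299, 80+=1635
Period 3:
Births: 630 * 0.524 = 330 ; 123 * 0.327 = 40 → total 370
Band 2: 256 * 0.952 = 244
Band 3: 630 * 0.955 = 602
Band 4: 123 * 0.971 = 119
Band 5: 299 * 0.938 + 1635 * 0.309 = 280 + 505 = 785
Net migration: Band 1 + 72 → 442; Band 2 − 72 → 172; Band 3 − 72 → 530; Band 4 + 72 → 191; Band 5 − 72 → 713
Population now: 0–19=442, 20–39=172, 40–59=530, 60–79=191, 80+=713
Period 4:
Births: 172 * 0.524 = 90 ; 530 * 0.327 = 173 → total 263
Band 2: 442 * 0.952 = 421
Band 3: 172 * 0.955 = 164
Band 4: 530 * 0.971 = 515
Band 5: 191 * 0.938 + 713 * 0.309 = 179 + 220 = 399
Net migration: Band 1 + 72 → 335; Band 2 − 72 → 349; Band 3 − 72 → 92; Band 4 + 72 → 587; Band 5 − 72 → 327
Population now: 0–19=335, 20–39=349, 40–59=92, 60–79=587, 80+=327
Dependents (band 0–19 + band 80+) = 335 + 327 = 662; working-age = 1028; ratio = 662/1028 × 100 = 64.4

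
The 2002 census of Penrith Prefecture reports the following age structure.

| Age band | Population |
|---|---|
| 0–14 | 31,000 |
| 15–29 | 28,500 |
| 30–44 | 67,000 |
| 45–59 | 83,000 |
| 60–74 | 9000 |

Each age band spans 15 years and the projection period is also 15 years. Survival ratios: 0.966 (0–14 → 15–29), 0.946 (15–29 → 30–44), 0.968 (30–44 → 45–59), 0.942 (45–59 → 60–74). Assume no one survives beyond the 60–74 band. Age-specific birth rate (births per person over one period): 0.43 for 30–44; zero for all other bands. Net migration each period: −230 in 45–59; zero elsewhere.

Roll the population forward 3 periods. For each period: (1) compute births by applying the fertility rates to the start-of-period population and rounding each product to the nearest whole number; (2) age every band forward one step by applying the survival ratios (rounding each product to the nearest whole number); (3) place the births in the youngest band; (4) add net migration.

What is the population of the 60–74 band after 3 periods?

24368

[period 1]
Births: 67000 × 0.43 = 28810
15–29: 31000 × 0.966 = 29946
30–44: 28500 × 0.946 = 26961
45–59: 67000 × 0.968 = 64856
60–74: 83000 × 0.942 = 78186
Net migration: 45–59 − 230 → 64626
Population now: 0–14=28810, 15–29=29946, 30–44=26961, 45–59=64626, 60–74=78186
[period 2]
Births: 26961 × 0.43 = 11593
15–29: 28810 × 0.966 = 27830
30–44: 29946 × 0.946 = 28329
45–59: 26961 × 0.968 = 26098
60–74: 64626 × 0.942 = 60878
Net migration: 45–59 − 230 → 25868
Population now: 0–14=11593, 15–29=27830, 30–44=28329, 45–59=25868, 60–74=60878
[period 3]
Births: 28329 × 0.43 = 12181
15–29: 11593 × 0.966 = 11199
30–44: 27830 × 0.946 = 26327
45–59: 28329 × 0.968 = 27422
60–74: 25868 × 0.942 = 24368
Net migration: 45–59 − 230 → 27192
Population now: 0–14=12181, 15–29=11199, 30–44=26327, 45–59=27192, 60–74=24368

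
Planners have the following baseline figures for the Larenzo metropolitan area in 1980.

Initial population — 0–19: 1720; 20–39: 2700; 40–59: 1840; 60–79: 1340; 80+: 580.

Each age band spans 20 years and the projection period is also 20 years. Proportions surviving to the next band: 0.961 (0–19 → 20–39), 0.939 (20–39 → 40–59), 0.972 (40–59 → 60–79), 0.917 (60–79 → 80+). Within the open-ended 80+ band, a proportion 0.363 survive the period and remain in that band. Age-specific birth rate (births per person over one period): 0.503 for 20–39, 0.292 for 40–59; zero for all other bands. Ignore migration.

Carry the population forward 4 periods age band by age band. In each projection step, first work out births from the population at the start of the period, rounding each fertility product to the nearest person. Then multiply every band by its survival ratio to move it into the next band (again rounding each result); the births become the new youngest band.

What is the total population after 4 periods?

Period 1.
Births: 2700 × 0.503 = 1358 ; 1840 × 0.292 = 537 — total 1895
20–39: 1720 × 0.961 = 1653
40–59: 2700 × 0.939 = 2535
60–79: 1840 × 0.972 = 1788
80+: 1340 × 0.917 + 580 × 0.363 = 1229 + 211 = 1440
Population now: 0–19=1895, 20–39=1653, 40–59=2535, 60–79=1788, 80+=1440
Period 2.
Births: 1653 × 0.503 = 831 ; 2535 × 0.292 = 740 — total 1571
20–39: 1895 × 0.961 = 1821
40–59: 1653 × 0.939 = 1552
60–79: 2535 × 0.972 = 2464
80+: 1788 × 0.917 + 1440 × 0.363 = 1640 + 523 = 2163
Population now: 0–19=1571, 20–39=1821, 40–59=1552, 60–79=2464, 80+=2163
Period 3.
Births: 1821 × 0.503 = 916 ; 1552 × 0.292 = 453 — total 1369
20–39: 1571 × 0.961 = 1510
40–59: 1821 × 0.939 = 1710
60–79: 1552 × 0.972 = 1509
80+: 2464 × 0.917 + 2163 × 0.363 = 2259 + 785 = 3044
Population now: 0–19=1369, 20–39=1510, 40–59=1710, 60–79=1509, 80+=3044
Period 4.
Births: 1510 × 0.503 = 760 ; 1710 × 0.292 = 499 — total 1259
20–39: 1369 × 0.961 = 1316
40–59: 1510 × 0.939 = 1418
60–79: 1710 × 0.972 = 1662
80+: 1509 × 0.917 + 3044 × 0.363 = 1384 + 1105 = 2489
Population now: 0–19=1259, 20–39=1316, 40–59=1418, 60–79=1662, 80+=2489
Total after period 4: 1259 + 1316 + 1418 + 1662 + 2489 = 8144

8144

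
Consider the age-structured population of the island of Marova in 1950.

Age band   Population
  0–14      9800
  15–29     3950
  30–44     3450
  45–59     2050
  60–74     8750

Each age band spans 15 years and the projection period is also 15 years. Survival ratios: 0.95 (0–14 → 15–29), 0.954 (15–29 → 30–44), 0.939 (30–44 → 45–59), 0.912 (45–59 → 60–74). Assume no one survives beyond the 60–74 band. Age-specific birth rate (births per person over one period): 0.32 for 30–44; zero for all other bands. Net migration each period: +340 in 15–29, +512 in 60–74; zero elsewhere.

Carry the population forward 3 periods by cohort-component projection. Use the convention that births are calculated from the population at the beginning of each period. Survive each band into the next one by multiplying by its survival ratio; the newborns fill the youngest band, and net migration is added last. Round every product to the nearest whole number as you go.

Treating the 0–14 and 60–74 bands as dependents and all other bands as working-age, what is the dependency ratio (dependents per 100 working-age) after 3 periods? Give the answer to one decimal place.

58.4

(Bands numbered youngest = 1 to oldest = 5.)
— Period 1 —
Births: 3450 × 0.32 = 1104
Band 2: 9800 × 0.95 = 9310
Band 3: 3950 × 0.954 = 3768
Band 4: 3450 × 0.939 = 3240
Band 5: 2050 × 0.912 = 1870
Net migration: Band 2 + 340 → 9650; Band 5 + 512 → 2382
End of period: [1104, 9650, 3768, 3240, 2382]
— Period 2 —
Births: 3768 × 0.32 = 1206
Band 2: 1104 × 0.95 = 1049
Band 3: 9650 × 0.954 = 9206
Band 4: 3768 × 0.939 = 3538
Band 5: 3240 × 0.912 = 2955
Net migration: Band 2 + 340 → 1389; Band 5 + 512 → 3467
End of period: [1206, 1389, 9206, 3538, 3467]
— Period 3 —
Births: 9206 × 0.32 = 2946
Band 2: 1206 × 0.95 = 1146
Band 3: 1389 × 0.954 = 1325
Band 4: 9206 × 0.939 = 8644
Band 5: 3538 × 0.912 = 3227
Net migration: Band 2 + 340 → 1486; Band 5 + 512 → 3739
End of period: [2946, 1486, 1325, 8644, 3739]
Dependents (band 0–14 + band 60–74) = 2946 + 3739 = 6685; working-age = 11455; ratio = 6685/11455 × 100 = 58.4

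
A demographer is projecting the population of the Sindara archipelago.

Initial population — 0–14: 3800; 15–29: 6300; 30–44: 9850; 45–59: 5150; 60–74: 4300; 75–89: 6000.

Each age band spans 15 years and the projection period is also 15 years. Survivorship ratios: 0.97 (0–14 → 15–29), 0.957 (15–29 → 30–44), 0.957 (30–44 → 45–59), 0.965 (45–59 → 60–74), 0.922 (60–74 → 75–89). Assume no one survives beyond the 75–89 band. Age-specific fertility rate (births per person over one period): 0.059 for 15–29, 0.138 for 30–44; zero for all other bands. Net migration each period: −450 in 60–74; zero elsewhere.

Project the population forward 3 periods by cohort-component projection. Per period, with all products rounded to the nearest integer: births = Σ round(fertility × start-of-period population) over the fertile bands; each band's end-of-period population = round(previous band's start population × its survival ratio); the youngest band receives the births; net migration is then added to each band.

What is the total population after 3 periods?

Let group 1 be 0–14 through group 6 = 75–89.
[period 1]
Births: 6300 × 0.059 = 372, 9850 × 0.138 = 1359 ⇒ total 1731
Group 2: 3800 × 0.97 = 3686
Group 3: 6300 × 0.957 = 6029
Group 4: 9850 × 0.957 = 9426
Group 5: 5150 × 0.965 = 4970
Group 6: 4300 × 0.922 = 3965
Net migration: Group 5 − 450 → 4520
→ [1731, 3686, 6029, 9426, 4520, 3965]
[period 2]
Births: 3686 × 0.059 = 217, 6029 × 0.138 = 832 ⇒ total 1049
Group 2: 1731 × 0.97 = 1679
Group 3: 3686 × 0.957 = 3528
Group 4: 6029 × 0.957 = 5770
Group 5: 9426 × 0.965 = 9096
Group 6: 4520 × 0.922 = 4167
Net migration: Group 5 − 450 → 8646
→ [1049, 1679, 3528, 5770, 8646, 4167]
[period 3]
Births: 1679 × 0.059 = 99, 3528 × 0.138 = 487 ⇒ total 586
Group 2: 1049 × 0.97 = 1018
Group 3: 1679 × 0.957 = 1607
Group 4: 3528 × 0.957 = 3376
Group 5: 5770 × 0.965 = 5568
Group 6: 8646 × 0.922 = 7972
Net migration: Group 5 − 450 → 5118
→ [586, 1018, 1607, 3376, 5118, 7972]
Total after period 3: 586 + 1018 + 1607 + 3376 + 5118 + 7972 = 19677

19677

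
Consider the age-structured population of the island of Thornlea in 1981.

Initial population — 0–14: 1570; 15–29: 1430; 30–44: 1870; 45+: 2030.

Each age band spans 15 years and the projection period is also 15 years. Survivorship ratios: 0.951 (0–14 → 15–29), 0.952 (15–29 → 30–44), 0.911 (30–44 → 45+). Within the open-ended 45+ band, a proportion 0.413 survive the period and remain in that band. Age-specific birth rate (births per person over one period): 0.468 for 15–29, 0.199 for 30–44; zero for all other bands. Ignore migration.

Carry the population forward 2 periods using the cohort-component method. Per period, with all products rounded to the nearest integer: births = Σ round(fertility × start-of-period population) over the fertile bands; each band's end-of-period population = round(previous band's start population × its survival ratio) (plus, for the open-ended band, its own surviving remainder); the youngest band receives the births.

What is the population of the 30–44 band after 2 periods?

1421

After projecting period 1:
Births: 1430 × 0.468 = 669  |  1870 × 0.199 = 372 → total 1041
15–29: 1570 × 0.951 = 1493
30–44: 1430 × 0.952 = 1361
45+: 1870 × 0.911 + 2030 × 0.413 = 1704 + 838 = 2542
End of period: [1041, 1493, 1361, 2542]
After projecting period 2:
Births: 1493 × 0.468 = 699  |  1361 × 0.199 = 271 → total 970
15–29: 1041 × 0.951 = 990
30–44: 1493 × 0.952 = 1421
45+: 1361 × 0.911 + 2542 × 0.413 = 1240 + 1050 = 2290
End of period: [970, 990, 1421, 2290]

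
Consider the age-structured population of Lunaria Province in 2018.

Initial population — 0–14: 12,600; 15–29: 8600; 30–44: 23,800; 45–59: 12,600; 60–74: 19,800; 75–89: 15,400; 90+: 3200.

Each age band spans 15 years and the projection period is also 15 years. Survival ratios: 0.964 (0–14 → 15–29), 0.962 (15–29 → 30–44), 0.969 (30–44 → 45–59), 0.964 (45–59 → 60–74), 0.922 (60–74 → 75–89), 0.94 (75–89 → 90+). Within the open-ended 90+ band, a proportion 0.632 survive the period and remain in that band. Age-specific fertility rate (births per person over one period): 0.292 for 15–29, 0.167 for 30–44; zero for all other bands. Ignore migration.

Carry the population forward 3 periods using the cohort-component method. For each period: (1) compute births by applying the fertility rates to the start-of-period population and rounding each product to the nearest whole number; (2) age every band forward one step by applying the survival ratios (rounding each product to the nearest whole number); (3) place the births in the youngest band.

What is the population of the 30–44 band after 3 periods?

6015

Let band 1 be 0–14 through band 7 = 90+.
[period 1]
Births: 8600 * 0.292 = 2511  |  23800 * 0.167 = 3975 — total 6486
Band 2: 12600 * 0.964 = 12146
Band 3: 8600 * 0.962 = 8273
Band 4: 23800 * 0.969 = 23062
Band 5: 12600 * 0.964 = 12146
Band 6: 19800 * 0.922 = 18256
Band 7: 15400 * 0.94 + 3200 * 0.632 = 14476 + 2022 = 16498
End of period: [6486, 12146, 8273, 23062, 12146, 18256, 16498]
[period 2]
Births: 12146 * 0.292 = 3547  |  8273 * 0.167 = 1382 — total 4929
Band 2: 6486 * 0.964 = 6253
Band 3: 12146 * 0.962 = 11684
Band 4: 8273 * 0.969 = 8017
Band 5: 23062 * 0.964 = 22232
Band 6: 12146 * 0.922 = 11199
Band 7: 18256 * 0.94 + 16498 * 0.632 = 17161 + 10427 = 27588
End of period: [4929, 6253, 11684, 8017, 22232, 11199, 27588]
[period 3]
Births: 6253 * 0.292 = 1826  |  11684 * 0.167 = 1951 — total 3777
Band 2: 4929 * 0.964 = 4752
Band 3: 6253 * 0.962 = 6015
Band 4: 11684 * 0.969 = 11322
Band 5: 8017 * 0.964 = 7728
Band 6: 22232 * 0.922 = 20498
Band 7: 11199 * 0.94 + 27588 * 0.632 = 10527 + 17436 = 27963
End of period: [3777, 4752, 6015, 11322, 7728, 20498, 27963]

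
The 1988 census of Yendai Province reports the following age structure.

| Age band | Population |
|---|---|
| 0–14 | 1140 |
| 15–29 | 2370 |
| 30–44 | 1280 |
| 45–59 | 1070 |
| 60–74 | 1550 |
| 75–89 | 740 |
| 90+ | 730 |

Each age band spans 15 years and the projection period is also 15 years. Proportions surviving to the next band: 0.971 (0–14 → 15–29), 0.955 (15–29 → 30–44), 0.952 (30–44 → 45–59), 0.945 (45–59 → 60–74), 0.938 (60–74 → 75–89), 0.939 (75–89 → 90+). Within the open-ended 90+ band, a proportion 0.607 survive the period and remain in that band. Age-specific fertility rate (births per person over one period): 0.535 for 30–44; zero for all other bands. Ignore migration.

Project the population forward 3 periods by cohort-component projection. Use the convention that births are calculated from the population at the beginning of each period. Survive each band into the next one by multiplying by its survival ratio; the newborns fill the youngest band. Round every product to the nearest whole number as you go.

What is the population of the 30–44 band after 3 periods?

After projecting period 1:
Births: 1280 × 0.535 = 685
15–29: 1140 × 0.971 = 1107
30–44: 2370 × 0.955 = 2263
45–59: 1280 × 0.952 = 1219
60–74: 1070 × 0.945 = 1011
75–89: 1550 × 0.938 = 1454
90+: 740 × 0.939 + 730 × 0.607 = 695 + 443 = 1138
Giving 685 / 1107 / 2263 / 1219 / 1011 / 1454 / 1138.
After projecting period 2:
Births: 2263 × 0.535 = 1211
15–29: 685 × 0.971 = 665
30–44: 1107 × 0.955 = 1057
45–59: 2263 × 0.952 = 2154
60–74: 1219 × 0.945 = 1152
75–89: 1011 × 0.938 = 948
90+: 1454 × 0.939 + 1138 × 0.607 = 1365 + 691 = 2056
Giving 1211 / 665 / 1057 / 2154 / 1152 / 948 / 2056.
After projecting period 3:
Births: 1057 × 0.535 = 565
15–29: 1211 × 0.971 = 1176
30–44: 665 × 0.955 = 635
45–59: 1057 × 0.952 = 1006
60–74: 2154 × 0.945 = 2036
75–89: 1152 × 0.938 = 1081
90+: 948 × 0.939 + 2056 × 0.607 = 890 + 1248 = 2138
Giving 565 / 1176 / 635 / 1006 / 2036 / 1081 / 2138.

635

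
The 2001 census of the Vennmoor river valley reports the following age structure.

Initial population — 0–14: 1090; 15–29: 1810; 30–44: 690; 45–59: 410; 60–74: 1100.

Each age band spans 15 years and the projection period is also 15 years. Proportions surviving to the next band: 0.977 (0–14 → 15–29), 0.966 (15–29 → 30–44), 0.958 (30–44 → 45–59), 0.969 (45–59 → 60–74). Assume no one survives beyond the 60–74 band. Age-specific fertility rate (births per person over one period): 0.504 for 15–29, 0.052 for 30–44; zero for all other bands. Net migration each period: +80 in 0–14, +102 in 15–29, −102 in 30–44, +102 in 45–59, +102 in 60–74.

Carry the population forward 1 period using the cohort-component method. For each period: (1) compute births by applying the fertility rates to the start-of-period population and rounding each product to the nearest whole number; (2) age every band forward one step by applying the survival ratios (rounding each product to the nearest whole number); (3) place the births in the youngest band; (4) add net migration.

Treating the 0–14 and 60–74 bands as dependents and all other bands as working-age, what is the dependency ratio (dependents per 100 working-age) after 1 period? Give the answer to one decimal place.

Period 1:
Births: 1810 × 0.504 = 912 ; 690 × 0.052 = 36 — total 948
15–29: 1090 × 0.977 = 1065
30–44: 1810 × 0.966 = 1748
45–59: 690 × 0.958 = 661
60–74: 410 × 0.969 = 397
Net migration: 0–14 + 80 → 1028; 15–29 + 102 → 1167; 30–44 − 102 → 1646; 45–59 + 102 → 763; 60–74 + 102 → 499
End of period: [1028, 1167, 1646, 763, 499]
Dependents (band 0–14 + band 60–74) = 1028 + 499 = 1527; working-age = 3576; ratio = 1527/3576 × 100 = 42.7

42.7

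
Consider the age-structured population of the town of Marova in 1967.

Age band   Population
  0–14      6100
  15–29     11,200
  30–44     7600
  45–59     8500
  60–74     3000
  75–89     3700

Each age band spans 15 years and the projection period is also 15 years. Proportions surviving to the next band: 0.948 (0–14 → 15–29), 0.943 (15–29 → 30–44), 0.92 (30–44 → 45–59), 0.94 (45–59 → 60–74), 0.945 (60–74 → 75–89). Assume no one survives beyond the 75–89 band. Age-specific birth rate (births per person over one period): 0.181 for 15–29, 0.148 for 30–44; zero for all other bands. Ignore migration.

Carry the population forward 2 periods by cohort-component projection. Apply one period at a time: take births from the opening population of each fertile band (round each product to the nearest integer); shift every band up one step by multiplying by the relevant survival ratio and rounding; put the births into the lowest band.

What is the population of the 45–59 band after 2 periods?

9717

Period 1.
Births: 11200 × 0.181 = 2027 ; 7600 × 0.148 = 1125 → 3152
15–29: 6100 × 0.948 = 5783
30–44: 11200 × 0.943 = 10562
45–59: 7600 × 0.92 = 6992
60–74: 8500 × 0.94 = 7990
75–89: 3000 × 0.945 = 2835
Population now: 0–14=3152, 15–29=5783, 30–44=10562, 45–59=6992, 60–74=7990, 75–89=2835
Period 2.
Births: 5783 × 0.181 = 1047 ; 10562 × 0.148 = 1563 → 2610
15–29: 3152 × 0.948 = 2988
30–44: 5783 × 0.943 = 5453
45–59: 10562 × 0.92 = 9717
60–74: 6992 × 0.94 = 6572
75–89: 7990 × 0.945 = 7551
Population now: 0–14=2610, 15–29=2988, 30–44=5453, 45–59=9717, 60–74=6572, 75–89=7551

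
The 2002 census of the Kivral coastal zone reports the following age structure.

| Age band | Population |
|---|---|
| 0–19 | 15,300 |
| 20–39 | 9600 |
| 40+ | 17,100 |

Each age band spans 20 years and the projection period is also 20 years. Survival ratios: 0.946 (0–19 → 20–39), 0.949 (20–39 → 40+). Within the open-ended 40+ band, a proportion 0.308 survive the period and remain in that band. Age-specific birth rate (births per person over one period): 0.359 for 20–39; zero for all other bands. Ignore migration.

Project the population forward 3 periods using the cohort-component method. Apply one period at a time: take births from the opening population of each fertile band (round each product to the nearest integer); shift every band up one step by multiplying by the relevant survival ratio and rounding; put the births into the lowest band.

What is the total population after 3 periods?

14774

Let group 1 be 0–19 through group 3 = 40+.
[period 1]
Births: 9600 × 0.359 = 3446
Group 2: 15300 × 0.946 = 14474
Group 3: 9600 × 0.949 + 17100 × 0.308 = 9110 + 5267 = 14377
End of period: [3446, 14474, 14377]
[period 2]
Births: 14474 × 0.359 = 5196
Group 2: 3446 × 0.946 = 3260
Group 3: 14474 × 0.949 + 14377 × 0.308 = 13736 + 4428 = 18164
End of period: [5196, 3260, 18164]
[period 3]
Births: 3260 × 0.359 = 1170
Group 2: 5196 × 0.946 = 4915
Group 3: 3260 × 0.949 + 18164 × 0.308 = 3094 + 5595 = 8689
End of period: [1170, 4915, 8689]
Total after period 3: 1170 + 4915 + 8689 = 14774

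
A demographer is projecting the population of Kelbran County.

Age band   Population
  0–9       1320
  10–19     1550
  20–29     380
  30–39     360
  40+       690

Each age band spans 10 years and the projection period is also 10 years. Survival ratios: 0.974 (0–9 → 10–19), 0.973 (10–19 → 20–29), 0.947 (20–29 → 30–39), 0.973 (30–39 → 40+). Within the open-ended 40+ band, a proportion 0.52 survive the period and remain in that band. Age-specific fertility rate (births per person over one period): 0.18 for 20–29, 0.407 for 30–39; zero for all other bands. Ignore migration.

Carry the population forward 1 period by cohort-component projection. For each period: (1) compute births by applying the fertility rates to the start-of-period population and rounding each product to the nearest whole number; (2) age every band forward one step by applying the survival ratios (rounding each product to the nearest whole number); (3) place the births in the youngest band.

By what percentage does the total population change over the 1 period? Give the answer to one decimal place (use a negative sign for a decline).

-5.2

[period 1]
Births: 380 * 0.18 = 68  |  360 * 0.407 = 147 → 215
10–19: 1320 * 0.974 = 1286
20–29: 1550 * 0.973 = 1508
30–39: 380 * 0.947 = 360
40+: 360 * 0.973 + 690 * 0.52 = 350 + 359 = 709
End of period: [215, 1286, 1508, 360, 709]
Total: 4300 → 4078; change = -222; percentage change = -5.2%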